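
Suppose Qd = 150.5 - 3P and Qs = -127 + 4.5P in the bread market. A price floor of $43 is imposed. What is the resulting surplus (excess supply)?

Equilibrium price would be P* = 37, so the floor at 43 binds.
At P = 43: Qd = 21.5, Qs = 66.5.
Surplus = 66.5 − 21.5 = 45.

Surplus = 45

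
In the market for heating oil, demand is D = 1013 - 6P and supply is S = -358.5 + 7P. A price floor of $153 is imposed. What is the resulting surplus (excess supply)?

Equilibrium price would be P* = 105.5, so the floor at 153 binds.
At P = 153: D = 95, S = 712.5.
Surplus = 712.5 − 95 = 617.5.

Surplus = 617.5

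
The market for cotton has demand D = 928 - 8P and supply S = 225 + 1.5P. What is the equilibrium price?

P* = 74

Set D = S: 928 - 8P = 225 + 1.5P.
703 = 9.5P, so P* = 74.
Q* = 928 − 8(74) = 336.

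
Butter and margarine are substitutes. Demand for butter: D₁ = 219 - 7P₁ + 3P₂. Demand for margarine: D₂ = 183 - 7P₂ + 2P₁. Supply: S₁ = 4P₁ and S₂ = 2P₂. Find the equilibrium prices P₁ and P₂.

P₁ = 840/31, P₂ = 817/31

Market 1: 219 - 7P₁ + 3P₂ = 4P₁ → 11P₁ - 3P₂ = 219.
Market 2: 9P₂ - 2P₁ = 183.
Eliminating P₂: 9×(1) + 3×(2) gives 93P₁ = 2520, so P₁ = 840/31.
Back-substitute into (2): P₂ = (183 + 2×840/31) / 9 = 817/31.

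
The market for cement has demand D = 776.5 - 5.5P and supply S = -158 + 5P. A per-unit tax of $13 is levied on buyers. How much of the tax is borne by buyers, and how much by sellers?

Pre-tax equilibrium: P* = 89, Q* = 287.
Tax on buyers shifts demand to D = 776.5 − 5.5(P + 13) = 705 - 5.5P.
705 - 5.5P = -158 + 5P gives seller price Ps = 1726/21; buyers pay Pb = 1726/21 + 13 = 1999/21.
New quantity: Q = 776.5 − 5.5(1999/21) = 5312/21.
Buyer burden = 1999/21 − 89 = 130/21; seller burden = 89 − 1726/21 = 143/21.

Buyers bear 130/21, sellers bear 143/21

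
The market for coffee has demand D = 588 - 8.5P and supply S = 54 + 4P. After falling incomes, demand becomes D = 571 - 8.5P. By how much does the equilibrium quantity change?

Original equilibrium: P* = 42.72, Q* = 224.88.
New equilibrium: 571 - 8.5P = 54 + 4P, so 517 = 12.5P and P' = 41.36; Q' = 571 − 8.5(41.36) = 219.44.
Change in quantity: 219.44 − 224.88 = -5.44.

ΔQ = -5.44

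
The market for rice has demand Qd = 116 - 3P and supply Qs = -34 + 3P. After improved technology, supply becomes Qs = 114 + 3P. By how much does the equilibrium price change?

ΔP = -74/3

Original equilibrium: P* = 25, Q* = 41.
New equilibrium: 116 - 3P = 114 + 3P, so 2 = 6P and P' = 1/3; Q' = 116 − 3(1/3) = 115.
Change in price: 1/3 − 25 = -74/3.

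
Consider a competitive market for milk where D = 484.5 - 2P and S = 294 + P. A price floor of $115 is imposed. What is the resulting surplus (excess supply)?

Surplus = 154.5

Equilibrium price would be P* = 63.5, so the floor at 115 binds.
At P = 115: D = 254.5, S = 409.
Surplus = 409 − 254.5 = 154.5.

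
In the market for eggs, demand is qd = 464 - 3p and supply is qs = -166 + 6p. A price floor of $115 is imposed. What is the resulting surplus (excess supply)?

Equilibrium price would be p* = 70, so the floor at 115 binds.
At p = 115: qd = 119, qs = 524.
Surplus = 524 − 119 = 405.

Surplus = 405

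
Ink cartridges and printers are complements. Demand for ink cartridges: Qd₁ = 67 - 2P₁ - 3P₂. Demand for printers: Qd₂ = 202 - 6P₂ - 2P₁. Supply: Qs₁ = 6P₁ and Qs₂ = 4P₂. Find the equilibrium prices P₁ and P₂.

Market 1: 67 - 2P₁ - 3P₂ = 6P₁ → 8P₁ + 3P₂ = 67.
Market 2: 10P₂ + 2P₁ = 202.
Eliminating P₂: 10×(1) − 3×(2) gives 74P₁ = 64, so P₁ = 32/37.
Back-substitute into (2): P₂ = (202 − 2×32/37) / 10 = 741/37.

P₁ = 32/37, P₂ = 741/37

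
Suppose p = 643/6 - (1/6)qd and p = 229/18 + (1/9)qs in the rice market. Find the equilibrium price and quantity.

p* = 50.5, q* = 340

Set the two price expressions equal: 643/6 - (1/6)q = 229/18 + (1/9)q.
850/9 = (5/18)q, so q* = 340.
p* = 643/6 − (1/6)(340) = 50.5.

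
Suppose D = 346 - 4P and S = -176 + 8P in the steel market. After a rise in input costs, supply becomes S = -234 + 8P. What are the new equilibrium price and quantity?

P' = 145/3, Q' = 458/3

Original equilibrium: P* = 43.5, Q* = 172.
New equilibrium: 346 - 4P = -234 + 8P, so 580 = 12P and P' = 145/3; Q' = 346 − 4(145/3) = 458/3.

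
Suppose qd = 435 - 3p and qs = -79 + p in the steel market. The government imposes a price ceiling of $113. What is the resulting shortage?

Shortage = 62

Equilibrium price would be p* = 128.5, so the ceiling at 113 binds.
At p = 113: qd = 435 − 3(113) = 96, qs = -79 + 1(113) = 34.
Shortage = 96 − 34 = 62.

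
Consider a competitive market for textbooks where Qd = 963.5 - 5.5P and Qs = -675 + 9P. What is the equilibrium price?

P* = 113

Set Qd = Qs: 963.5 - 5.5P = -675 + 9P.
1638.5 = 14.5P, so P* = 113.
Q* = 963.5 − 5.5(113) = 342.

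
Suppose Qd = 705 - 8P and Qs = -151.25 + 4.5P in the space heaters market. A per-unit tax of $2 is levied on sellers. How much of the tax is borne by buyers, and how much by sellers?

Buyers bear $0.72, sellers bear $1.28

Pre-tax equilibrium: P* = 68.5, Q* = 157.
Tax on sellers shifts supply to Qs = -151.25 + 4.5(P − 2) = -160.25 + 4.5P.
705 - 8P = -160.25 + 4.5P gives buyer price Pb = 69.22; sellers receive Ps = 69.22 − 2 = 67.22.
New quantity: Q = 705 − 8(69.22) = 151.24.
Buyer burden = 69.22 − 68.5 = 0.72; seller burden = 68.5 − 67.22 = 1.28.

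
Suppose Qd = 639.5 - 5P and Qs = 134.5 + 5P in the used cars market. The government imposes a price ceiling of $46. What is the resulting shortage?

Shortage = 45

Equilibrium price would be P* = 50.5, so the ceiling at 46 binds.
At P = 46: Qd = 639.5 − 5(46) = 409.5, Qs = 134.5 + 5(46) = 364.5.
Shortage = 409.5 − 364.5 = 45.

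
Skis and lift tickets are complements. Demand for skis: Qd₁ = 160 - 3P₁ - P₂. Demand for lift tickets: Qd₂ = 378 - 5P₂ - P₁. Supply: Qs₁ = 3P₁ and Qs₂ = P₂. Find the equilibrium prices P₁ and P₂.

Market 1: 160 - 3P₁ - P₂ = 3P₁ → 6P₁ + P₂ = 160.
Market 2: 6P₂ + P₁ = 378.
Eliminating P₂: 6×(1) − 1×(2) gives 35P₁ = 582, so P₁ = 582/35.
Back-substitute into (2): P₂ = (378 − 1×582/35) / 6 = 2108/35.

P₁ = 582/35, P₂ = 2108/35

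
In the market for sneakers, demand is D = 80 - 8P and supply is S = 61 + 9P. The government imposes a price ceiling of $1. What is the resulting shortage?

Shortage = 2

Equilibrium price would be P* = 19/17, so the ceiling at 1 binds.
At P = 1: D = 80 − 8(1) = 72, S = 61 + 9(1) = 70.
Shortage = 72 − 70 = 2.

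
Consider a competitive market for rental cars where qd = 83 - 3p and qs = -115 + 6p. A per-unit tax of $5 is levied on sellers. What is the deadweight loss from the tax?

Deadweight loss = 25

Pre-tax equilibrium: p* = 22, q* = 17.
Tax on sellers shifts supply to qs = -115 + 6(p − 5) = -145 + 6p.
83 - 3p = -145 + 6p gives buyer price pb = 76/3; sellers receive ps = 76/3 − 5 = 61/3.
New quantity: q = 83 − 3(76/3) = 7.
DWL = ½ × 5 × (17 − 7) = 25.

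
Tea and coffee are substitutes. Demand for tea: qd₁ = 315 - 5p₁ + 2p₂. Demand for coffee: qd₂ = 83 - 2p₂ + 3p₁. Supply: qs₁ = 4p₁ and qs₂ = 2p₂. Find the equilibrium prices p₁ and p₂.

Market 1: 315 - 5p₁ + 2p₂ = 4p₁ → 9p₁ - 2p₂ = 315.
Market 2: 4p₂ - 3p₁ = 83.
Eliminating p₂: 4×(1) + 2×(2) gives 30p₁ = 1426, so p₁ = 713/15.
Back-substitute into (2): p₂ = (83 + 3×713/15) / 4 = 56.4.

p₁ = 713/15, p₂ = 56.4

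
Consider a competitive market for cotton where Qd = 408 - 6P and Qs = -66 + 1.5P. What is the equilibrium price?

P* = 63.2

Set Qd = Qs: 408 - 6P = -66 + 1.5P.
474 = 7.5P, so P* = 63.2.
Q* = 408 − 6(63.2) = 28.8.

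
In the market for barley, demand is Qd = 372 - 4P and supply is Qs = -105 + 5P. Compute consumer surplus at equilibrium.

Consumer surplus = 3200

Equilibrium: 372 - 4P = -105 + 5P gives P* = 53, Q* = 160.
Demand choke price (Qd = 0): P = 93.
CS = ½(93 − 53)(160) = 3200.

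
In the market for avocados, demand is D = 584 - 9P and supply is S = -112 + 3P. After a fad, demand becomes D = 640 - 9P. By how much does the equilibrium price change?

ΔP = 14/3

Original equilibrium: P* = 58, Q* = 62.
New equilibrium: 640 - 9P = -112 + 3P, so 752 = 12P and P' = 188/3; Q' = 640 − 9(188/3) = 76.
Change in price: 188/3 − 58 = 14/3.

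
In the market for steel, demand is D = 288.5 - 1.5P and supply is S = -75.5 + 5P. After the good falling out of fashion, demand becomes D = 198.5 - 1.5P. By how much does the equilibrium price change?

ΔP = -180/13

Original equilibrium: P* = 56, Q* = 204.5.
New equilibrium: 198.5 - 1.5P = -75.5 + 5P, so 274 = 6.5P and P' = 548/13; Q' = 198.5 − 1.5(548/13) = 3517/26.
Change in price: 548/13 − 56 = -180/13.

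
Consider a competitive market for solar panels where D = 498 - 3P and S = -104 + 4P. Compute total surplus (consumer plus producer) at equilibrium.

Total surplus = 16800

Equilibrium: 498 - 3P = -104 + 4P gives P* = 86, Q* = 240.
Demand choke price: P = 166; supply starts at P = 26.
CS = ½(166 − 86)(240) = 9600; PS = ½(86 − 26)(240) = 7200.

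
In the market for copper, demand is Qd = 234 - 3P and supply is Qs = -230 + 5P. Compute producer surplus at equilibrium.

Equilibrium: 234 - 3P = -230 + 5P gives P* = 58, Q* = 60.
Supply starts at P = 46 (where Qs = 0).
PS = ½(58 − 46)(60) = 360.

Producer surplus = 360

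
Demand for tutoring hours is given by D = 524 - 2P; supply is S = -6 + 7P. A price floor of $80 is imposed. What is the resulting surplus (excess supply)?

Equilibrium price would be P* = 530/9, so the floor at 80 binds.
At P = 80: D = 364, S = 554.
Surplus = 554 − 364 = 190.

Surplus = 190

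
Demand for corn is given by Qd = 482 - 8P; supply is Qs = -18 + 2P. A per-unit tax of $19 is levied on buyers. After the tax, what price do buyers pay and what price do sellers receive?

Pre-tax equilibrium: P* = 50, Q* = 82.
Tax on buyers shifts demand to Qd = 482 − 8(P + 19) = 330 - 8P.
330 - 8P = -18 + 2P gives seller price Ps = 34.8; buyers pay Pb = 34.8 + 19 = 53.8.
New quantity: Q = 482 − 8(53.8) = 51.6.

Buyers pay $53.8, sellers receive $34.8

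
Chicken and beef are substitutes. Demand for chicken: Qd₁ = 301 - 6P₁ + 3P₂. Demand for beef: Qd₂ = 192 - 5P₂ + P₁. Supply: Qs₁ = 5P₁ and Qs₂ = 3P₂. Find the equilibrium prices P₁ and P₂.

P₁ = 2984/85, P₂ = 2413/85

Market 1: 301 - 6P₁ + 3P₂ = 5P₁ → 11P₁ - 3P₂ = 301.
Market 2: 8P₂ - P₁ = 192.
Eliminating P₂: 8×(1) + 3×(2) gives 85P₁ = 2984, so P₁ = 2984/85.
Back-substitute into (2): P₂ = (192 + 1×2984/85) / 8 = 2413/85.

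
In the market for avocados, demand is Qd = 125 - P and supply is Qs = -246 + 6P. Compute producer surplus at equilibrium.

Producer surplus = 432

Equilibrium: 125 - P = -246 + 6P gives P* = 53, Q* = 72.
Supply starts at P = 41 (where Qs = 0).
PS = ½(53 − 41)(72) = 432.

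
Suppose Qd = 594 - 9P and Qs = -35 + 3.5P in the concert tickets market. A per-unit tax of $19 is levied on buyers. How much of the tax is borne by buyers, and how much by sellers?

Pre-tax equilibrium: P* = 50.32, Q* = 141.12.
Tax on buyers shifts demand to Qd = 594 − 9(P + 19) = 423 - 9P.
423 - 9P = -35 + 3.5P gives seller price Ps = 36.64; buyers pay Pb = 36.64 + 19 = 55.64.
New quantity: Q = 594 − 9(55.64) = 93.24.
Buyer burden = 55.64 − 50.32 = 5.32; seller burden = 50.32 − 36.64 = 13.68.

Buyers bear $5.32, sellers bear $13.68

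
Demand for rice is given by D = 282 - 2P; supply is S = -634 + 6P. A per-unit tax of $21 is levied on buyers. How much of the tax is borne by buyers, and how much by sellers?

Buyers bear $15.75, sellers bear $5.25

Pre-tax equilibrium: P* = 114.5, Q* = 53.
Tax on buyers shifts demand to D = 282 − 2(P + 21) = 240 - 2P.
240 - 2P = -634 + 6P gives seller price Ps = 109.25; buyers pay Pb = 109.25 + 21 = 130.25.
New quantity: Q = 282 − 2(130.25) = 21.5.
Buyer burden = 130.25 − 114.5 = 15.75; seller burden = 114.5 − 109.25 = 5.25.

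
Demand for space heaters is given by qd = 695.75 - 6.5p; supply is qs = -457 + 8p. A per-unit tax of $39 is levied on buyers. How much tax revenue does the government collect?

Pre-tax equilibrium: p* = 79.5, q* = 179.
Tax on buyers shifts demand to qd = 695.75 − 6.5(p + 39) = 442.25 - 6.5p.
442.25 - 6.5p = -457 + 8p gives seller price ps = 3597/58; buyers pay pb = 3597/58 + 39 = 5859/58.
New quantity: q = 695.75 − 6.5(5859/58) = 1135/29.
Revenue = 39 × 1135/29 = 44265/29.

Tax revenue = 44265/29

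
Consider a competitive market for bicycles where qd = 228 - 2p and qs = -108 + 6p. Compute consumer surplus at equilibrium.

Consumer surplus = 5184

Equilibrium: 228 - 2p = -108 + 6p gives p* = 42, q* = 144.
Demand choke price (qd = 0): p = 114.
CS = ½(114 − 42)(144) = 5184.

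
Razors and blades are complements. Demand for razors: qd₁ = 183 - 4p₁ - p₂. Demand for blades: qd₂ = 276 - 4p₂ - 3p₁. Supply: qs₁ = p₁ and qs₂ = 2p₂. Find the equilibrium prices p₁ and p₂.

Market 1: 183 - 4p₁ - p₂ = p₁ → 5p₁ + p₂ = 183.
Market 2: 6p₂ + 3p₁ = 276.
Eliminating p₂: 6×(1) − 1×(2) gives 27p₁ = 822, so p₁ = 274/9.
Back-substitute into (2): p₂ = (276 − 3×274/9) / 6 = 277/9.

p₁ = 274/9, p₂ = 277/9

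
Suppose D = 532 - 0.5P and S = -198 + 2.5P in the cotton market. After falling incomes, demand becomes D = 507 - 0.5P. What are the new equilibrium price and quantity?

Original equilibrium: P* = 730/3, Q* = 1231/3.
New equilibrium: 507 - 0.5P = -198 + 2.5P, so 705 = 3P and P' = 235; Q' = 507 − 0.5(235) = 389.5.

P' = 235, Q' = 389.5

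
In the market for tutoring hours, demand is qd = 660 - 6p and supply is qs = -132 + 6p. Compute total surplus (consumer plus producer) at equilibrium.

Total surplus = 11616

Equilibrium: 660 - 6p = -132 + 6p gives p* = 66, q* = 264.
Demand choke price: p = 110; supply starts at p = 22.
CS = ½(110 − 66)(264) = 5808; PS = ½(66 − 22)(264) = 5808.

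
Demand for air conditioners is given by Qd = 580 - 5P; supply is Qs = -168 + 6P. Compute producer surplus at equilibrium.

Equilibrium: 580 - 5P = -168 + 6P gives P* = 68, Q* = 240.
Supply starts at P = 28 (where Qs = 0).
PS = ½(68 − 28)(240) = 4800.

Producer surplus = 4800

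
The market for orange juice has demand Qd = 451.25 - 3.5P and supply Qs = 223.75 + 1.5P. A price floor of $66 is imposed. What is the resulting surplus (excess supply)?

Surplus = 102.5

Equilibrium price would be P* = 45.5, so the floor at 66 binds.
At P = 66: Qd = 220.25, Qs = 322.75.
Surplus = 322.75 − 220.25 = 102.5.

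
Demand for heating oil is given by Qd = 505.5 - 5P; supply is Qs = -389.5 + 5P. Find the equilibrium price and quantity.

P* = 89.5, Q* = 58

Set Qd = Qs: 505.5 - 5P = -389.5 + 5P.
895 = 10P, so P* = 89.5.
Q* = 505.5 − 5(89.5) = 58.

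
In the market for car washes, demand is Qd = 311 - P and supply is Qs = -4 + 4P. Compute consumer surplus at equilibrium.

Equilibrium: 311 - P = -4 + 4P gives P* = 63, Q* = 248.
Demand choke price (Qd = 0): P = 311.
CS = ½(311 − 63)(248) = 30752.

Consumer surplus = 30752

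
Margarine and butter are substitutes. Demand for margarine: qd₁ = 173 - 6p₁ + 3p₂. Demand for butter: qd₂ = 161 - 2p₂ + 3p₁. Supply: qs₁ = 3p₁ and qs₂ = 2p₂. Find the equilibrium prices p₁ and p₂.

p₁ = 1175/27, p₂ = 656/9

Market 1: 173 - 6p₁ + 3p₂ = 3p₁ → 9p₁ - 3p₂ = 173.
Market 2: 4p₂ - 3p₁ = 161.
Eliminating p₂: 4×(1) + 3×(2) gives 27p₁ = 1175, so p₁ = 1175/27.
Back-substitute into (2): p₂ = (161 + 3×1175/27) / 4 = 656/9.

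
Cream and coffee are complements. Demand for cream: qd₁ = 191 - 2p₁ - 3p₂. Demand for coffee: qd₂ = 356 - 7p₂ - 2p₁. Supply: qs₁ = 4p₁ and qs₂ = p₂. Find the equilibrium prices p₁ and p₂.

Market 1: 191 - 2p₁ - 3p₂ = 4p₁ → 6p₁ + 3p₂ = 191.
Market 2: 8p₂ + 2p₁ = 356.
Eliminating p₂: 8×(1) − 3×(2) gives 42p₁ = 460, so p₁ = 230/21.
Back-substitute into (2): p₂ = (356 − 2×230/21) / 8 = 877/21.

p₁ = 230/21, p₂ = 877/21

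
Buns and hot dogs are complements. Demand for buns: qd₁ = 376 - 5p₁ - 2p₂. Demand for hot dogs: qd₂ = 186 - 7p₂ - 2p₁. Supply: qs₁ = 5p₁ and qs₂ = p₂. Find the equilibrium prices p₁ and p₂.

Market 1: 376 - 5p₁ - 2p₂ = 5p₁ → 10p₁ + 2p₂ = 376.
Market 2: 8p₂ + 2p₁ = 186.
Eliminating p₂: 8×(1) − 2×(2) gives 76p₁ = 2636, so p₁ = 659/19.
Back-substitute into (2): p₂ = (186 − 2×659/19) / 8 = 277/19.

p₁ = 659/19, p₂ = 277/19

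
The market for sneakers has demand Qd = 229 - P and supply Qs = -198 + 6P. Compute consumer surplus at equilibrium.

Equilibrium: 229 - P = -198 + 6P gives P* = 61, Q* = 168.
Demand choke price (Qd = 0): P = 229.
CS = ½(229 − 61)(168) = 14112.

Consumer surplus = 14112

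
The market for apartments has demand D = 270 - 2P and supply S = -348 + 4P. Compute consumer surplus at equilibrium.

Consumer surplus = 1024

Equilibrium: 270 - 2P = -348 + 4P gives P* = 103, Q* = 64.
Demand choke price (D = 0): P = 135.
CS = ½(135 − 103)(64) = 1024.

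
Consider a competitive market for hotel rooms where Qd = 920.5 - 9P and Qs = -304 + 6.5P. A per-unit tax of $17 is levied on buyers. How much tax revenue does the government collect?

Pre-tax equilibrium: P* = 79, Q* = 209.5.
Tax on buyers shifts demand to Qd = 920.5 − 9(P + 17) = 767.5 - 9P.
767.5 - 9P = -304 + 6.5P gives seller price Ps = 2143/31; buyers pay Pb = 2143/31 + 17 = 2670/31.
New quantity: Q = 920.5 − 9(2670/31) = 9011/62.
Revenue = 17 × 9011/62 = 153187/62.

Tax revenue = 153187/62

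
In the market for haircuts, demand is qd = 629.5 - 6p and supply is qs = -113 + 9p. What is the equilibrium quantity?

q* = 332.5

Set qd = qs: 629.5 - 6p = -113 + 9p.
742.5 = 15p, so p* = 49.5.
q* = 629.5 − 6(49.5) = 332.5.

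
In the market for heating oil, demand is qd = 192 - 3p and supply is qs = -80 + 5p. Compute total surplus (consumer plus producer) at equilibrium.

Equilibrium: 192 - 3p = -80 + 5p gives p* = 34, q* = 90.
Demand choke price: p = 64; supply starts at p = 16.
CS = ½(64 − 34)(90) = 1350; PS = ½(34 − 16)(90) = 810.

Total surplus = 2160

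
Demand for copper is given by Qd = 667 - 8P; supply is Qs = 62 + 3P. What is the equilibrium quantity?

Q* = 227

Set Qd = Qs: 667 - 8P = 62 + 3P.
605 = 11P, so P* = 55.
Q* = 667 − 8(55) = 227.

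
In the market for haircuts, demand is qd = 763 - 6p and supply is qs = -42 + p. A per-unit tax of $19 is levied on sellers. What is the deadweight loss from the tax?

Deadweight loss = 1083/7

Pre-tax equilibrium: p* = 115, q* = 73.
Tax on sellers shifts supply to qs = -42 + 1(p − 19) = -61 + p.
763 - 6p = -61 + p gives buyer price pb = 824/7; sellers receive ps = 824/7 − 19 = 691/7.
New quantity: q = 763 − 6(824/7) = 397/7.
DWL = ½ × 19 × (73 − 397/7) = 1083/7.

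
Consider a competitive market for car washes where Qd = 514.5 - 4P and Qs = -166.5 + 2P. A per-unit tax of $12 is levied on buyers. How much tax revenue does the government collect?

Pre-tax equilibrium: P* = 113.5, Q* = 60.5.
Tax on buyers shifts demand to Qd = 514.5 − 4(P + 12) = 466.5 - 4P.
466.5 - 4P = -166.5 + 2P gives seller price Ps = 105.5; buyers pay Pb = 105.5 + 12 = 117.5.
New quantity: Q = 514.5 − 4(117.5) = 44.5.
Revenue = 12 × 44.5 = 534.

Tax revenue = 534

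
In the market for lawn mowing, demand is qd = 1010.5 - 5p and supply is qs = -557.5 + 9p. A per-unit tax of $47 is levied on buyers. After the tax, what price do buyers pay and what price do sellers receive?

Buyers pay 1991/14, sellers receive 1333/14

Pre-tax equilibrium: p* = 112, q* = 450.5.
Tax on buyers shifts demand to qd = 1010.5 − 5(p + 47) = 775.5 - 5p.
775.5 - 5p = -557.5 + 9p gives seller price ps = 1333/14; buyers pay pb = 1333/14 + 47 = 1991/14.
New quantity: q = 1010.5 − 5(1991/14) = 2096/7.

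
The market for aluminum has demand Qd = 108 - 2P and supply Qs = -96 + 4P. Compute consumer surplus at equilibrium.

Equilibrium: 108 - 2P = -96 + 4P gives P* = 34, Q* = 40.
Demand choke price (Qd = 0): P = 54.
CS = ½(54 − 34)(40) = 400.

Consumer surplus = 400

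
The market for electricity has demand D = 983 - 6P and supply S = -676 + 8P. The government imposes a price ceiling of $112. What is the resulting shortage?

Equilibrium price would be P* = 118.5, so the ceiling at 112 binds.
At P = 112: D = 983 − 6(112) = 311, S = -676 + 8(112) = 220.
Shortage = 311 − 220 = 91.

Shortage = 91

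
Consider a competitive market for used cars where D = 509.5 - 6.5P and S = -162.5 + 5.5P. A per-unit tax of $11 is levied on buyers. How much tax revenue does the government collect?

Tax revenue = 59521/48

Pre-tax equilibrium: P* = 56, Q* = 145.5.
Tax on buyers shifts demand to D = 509.5 − 6.5(P + 11) = 438 - 6.5P.
438 - 6.5P = -162.5 + 5.5P gives seller price Ps = 1201/24; buyers pay Pb = 1201/24 + 11 = 1465/24.
New quantity: Q = 509.5 − 6.5(1465/24) = 5411/48.
Revenue = 11 × 5411/48 = 59521/48.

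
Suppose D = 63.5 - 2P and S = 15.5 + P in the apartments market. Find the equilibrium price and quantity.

P* = 16, Q* = 31.5

Set D = S: 63.5 - 2P = 15.5 + P.
48 = 3P, so P* = 16.
Q* = 63.5 − 2(16) = 31.5.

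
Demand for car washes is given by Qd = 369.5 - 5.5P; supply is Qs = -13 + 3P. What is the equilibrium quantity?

Q* = 122

Set Qd = Qs: 369.5 - 5.5P = -13 + 3P.
382.5 = 8.5P, so P* = 45.
Q* = 369.5 − 5.5(45) = 122.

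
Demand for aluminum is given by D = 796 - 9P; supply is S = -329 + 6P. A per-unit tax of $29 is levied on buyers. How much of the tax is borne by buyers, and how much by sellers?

Buyers bear $11.6, sellers bear $17.4

Pre-tax equilibrium: P* = 75, Q* = 121.
Tax on buyers shifts demand to D = 796 − 9(P + 29) = 535 - 9P.
535 - 9P = -329 + 6P gives seller price Ps = 57.6; buyers pay Pb = 57.6 + 29 = 86.6.
New quantity: Q = 796 − 9(86.6) = 16.6.
Buyer burden = 86.6 − 75 = 11.6; seller burden = 75 − 57.6 = 17.4.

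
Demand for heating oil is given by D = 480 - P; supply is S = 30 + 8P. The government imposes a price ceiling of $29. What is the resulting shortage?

Equilibrium price would be P* = 50, so the ceiling at 29 binds.
At P = 29: D = 480 − 1(29) = 451, S = 30 + 8(29) = 262.
Shortage = 451 − 262 = 189.

Shortage = 189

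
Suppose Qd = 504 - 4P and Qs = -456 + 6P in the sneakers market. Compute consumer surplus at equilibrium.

Consumer surplus = 1800

Equilibrium: 504 - 4P = -456 + 6P gives P* = 96, Q* = 120.
Demand choke price (Qd = 0): P = 126.
CS = ½(126 − 96)(120) = 1800.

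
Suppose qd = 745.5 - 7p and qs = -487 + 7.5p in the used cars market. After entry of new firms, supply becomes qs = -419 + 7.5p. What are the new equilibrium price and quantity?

Original equilibrium: p* = 85, q* = 150.5.
New equilibrium: 745.5 - 7p = -419 + 7.5p, so 1164.5 = 14.5p and p' = 2329/29; q' = 745.5 − 7(2329/29) = 10633/58.

p' = 2329/29, q' = 10633/58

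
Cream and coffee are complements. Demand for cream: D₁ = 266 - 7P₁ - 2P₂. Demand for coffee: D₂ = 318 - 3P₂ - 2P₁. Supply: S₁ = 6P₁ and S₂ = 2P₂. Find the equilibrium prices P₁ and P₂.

P₁ = 694/61, P₂ = 3602/61

Market 1: 266 - 7P₁ - 2P₂ = 6P₁ → 13P₁ + 2P₂ = 266.
Market 2: 5P₂ + 2P₁ = 318.
Eliminating P₂: 5×(1) − 2×(2) gives 61P₁ = 694, so P₁ = 694/61.
Back-substitute into (2): P₂ = (318 − 2×694/61) / 5 = 3602/61.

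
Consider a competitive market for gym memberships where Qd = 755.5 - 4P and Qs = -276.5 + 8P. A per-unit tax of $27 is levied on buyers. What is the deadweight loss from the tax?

Pre-tax equilibrium: P* = 86, Q* = 411.5.
Tax on buyers shifts demand to Qd = 755.5 − 4(P + 27) = 647.5 - 4P.
647.5 - 4P = -276.5 + 8P gives seller price Ps = 77; buyers pay Pb = 77 + 27 = 104.
New quantity: Q = 755.5 − 4(104) = 339.5.
DWL = ½ × 27 × (411.5 − 339.5) = 972.

Deadweight loss = 972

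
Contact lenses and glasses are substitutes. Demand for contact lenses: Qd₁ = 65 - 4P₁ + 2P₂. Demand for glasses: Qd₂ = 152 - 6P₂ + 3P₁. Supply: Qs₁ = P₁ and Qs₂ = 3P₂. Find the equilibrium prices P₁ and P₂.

P₁ = 889/39, P₂ = 955/39

Market 1: 65 - 4P₁ + 2P₂ = P₁ → 5P₁ - 2P₂ = 65.
Market 2: 9P₂ - 3P₁ = 152.
Eliminating P₂: 9×(1) + 2×(2) gives 39P₁ = 889, so P₁ = 889/39.
Back-substitute into (2): P₂ = (152 + 3×889/39) / 9 = 955/39.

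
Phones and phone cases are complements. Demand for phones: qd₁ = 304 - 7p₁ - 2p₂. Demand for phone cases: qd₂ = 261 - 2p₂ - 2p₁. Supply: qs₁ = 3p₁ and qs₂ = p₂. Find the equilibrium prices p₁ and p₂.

Market 1: 304 - 7p₁ - 2p₂ = 3p₁ → 10p₁ + 2p₂ = 304.
Market 2: 3p₂ + 2p₁ = 261.
Eliminating p₂: 3×(1) − 2×(2) gives 26p₁ = 390, so p₁ = 15.
Back-substitute into (2): p₂ = (261 − 2×15) / 3 = 77.

p₁ = 15, p₂ = 77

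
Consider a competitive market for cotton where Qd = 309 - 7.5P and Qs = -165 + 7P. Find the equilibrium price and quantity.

Set Qd = Qs: 309 - 7.5P = -165 + 7P.
474 = 14.5P, so P* = 948/29.
Q* = 309 − 7.5(948/29) = 1851/29.

P* = 948/29, Q* = 1851/29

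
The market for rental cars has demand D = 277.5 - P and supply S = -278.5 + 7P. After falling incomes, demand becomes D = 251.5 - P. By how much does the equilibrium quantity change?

ΔQ = -22.75

Original equilibrium: P* = 69.5, Q* = 208.
New equilibrium: 251.5 - P = -278.5 + 7P, so 530 = 8P and P' = 66.25; Q' = 251.5 − 1(66.25) = 185.25.
Change in quantity: 185.25 − 208 = -22.75.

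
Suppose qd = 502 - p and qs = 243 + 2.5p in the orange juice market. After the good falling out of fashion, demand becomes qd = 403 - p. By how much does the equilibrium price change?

Δp = -198/7

Original equilibrium: p* = 74, q* = 428.
New equilibrium: 403 - p = 243 + 2.5p, so 160 = 3.5p and p' = 320/7; q' = 403 − 1(320/7) = 2501/7.
Change in price: 320/7 − 74 = -198/7.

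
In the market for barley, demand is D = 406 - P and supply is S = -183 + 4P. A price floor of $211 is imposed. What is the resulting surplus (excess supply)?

Equilibrium price would be P* = 117.8, so the floor at 211 binds.
At P = 211: D = 195, S = 661.
Surplus = 661 − 195 = 466.

Surplus = 466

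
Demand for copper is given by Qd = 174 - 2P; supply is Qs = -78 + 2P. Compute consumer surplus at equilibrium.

Consumer surplus = 576

Equilibrium: 174 - 2P = -78 + 2P gives P* = 63, Q* = 48.
Demand choke price (Qd = 0): P = 87.
CS = ½(87 − 63)(48) = 576.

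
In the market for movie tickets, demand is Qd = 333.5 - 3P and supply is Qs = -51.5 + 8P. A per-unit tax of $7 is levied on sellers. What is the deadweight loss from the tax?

Pre-tax equilibrium: P* = 35, Q* = 228.5.
Tax on sellers shifts supply to Qs = -51.5 + 8(P − 7) = -107.5 + 8P.
333.5 - 3P = -107.5 + 8P gives buyer price Pb = 441/11; sellers receive Ps = 441/11 − 7 = 364/11.
New quantity: Q = 333.5 − 3(441/11) = 4691/22.
DWL = ½ × 7 × (228.5 − 4691/22) = 588/11.

Deadweight loss = 588/11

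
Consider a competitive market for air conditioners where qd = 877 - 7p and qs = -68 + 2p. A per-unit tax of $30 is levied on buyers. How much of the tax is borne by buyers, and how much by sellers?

Buyers bear 20/3, sellers bear 70/3

Pre-tax equilibrium: p* = 105, q* = 142.
Tax on buyers shifts demand to qd = 877 − 7(p + 30) = 667 - 7p.
667 - 7p = -68 + 2p gives seller price ps = 245/3; buyers pay pb = 245/3 + 30 = 335/3.
New quantity: q = 877 − 7(335/3) = 286/3.
Buyer burden = 335/3 − 105 = 20/3; seller burden = 105 − 245/3 = 70/3.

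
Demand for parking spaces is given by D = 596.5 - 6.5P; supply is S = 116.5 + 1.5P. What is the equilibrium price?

Set D = S: 596.5 - 6.5P = 116.5 + 1.5P.
480 = 8P, so P* = 60.
Q* = 596.5 − 6.5(60) = 206.5.

P* = 60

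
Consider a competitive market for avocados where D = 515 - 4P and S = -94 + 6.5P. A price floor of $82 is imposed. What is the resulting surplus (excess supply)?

Equilibrium price would be P* = 58, so the floor at 82 binds.
At P = 82: D = 187, S = 439.
Surplus = 439 − 187 = 252.

Surplus = 252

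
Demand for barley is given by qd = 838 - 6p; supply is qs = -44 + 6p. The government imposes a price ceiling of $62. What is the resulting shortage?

Equilibrium price would be p* = 73.5, so the ceiling at 62 binds.
At p = 62: qd = 838 − 6(62) = 466, qs = -44 + 6(62) = 328.
Shortage = 466 − 328 = 138.

Shortage = 138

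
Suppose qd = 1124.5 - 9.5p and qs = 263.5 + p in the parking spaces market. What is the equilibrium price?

p* = 82

Set qd = qs: 1124.5 - 9.5p = 263.5 + p.
861 = 10.5p, so p* = 82.
q* = 1124.5 − 9.5(82) = 345.5.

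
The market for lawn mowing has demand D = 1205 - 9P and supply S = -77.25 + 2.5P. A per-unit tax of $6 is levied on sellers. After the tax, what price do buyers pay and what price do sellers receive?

Buyers pay 5189/46, sellers receive 4913/46

Pre-tax equilibrium: P* = 111.5, Q* = 201.5.
Tax on sellers shifts supply to S = -77.25 + 2.5(P − 6) = -92.25 + 2.5P.
1205 - 9P = -92.25 + 2.5P gives buyer price Pb = 5189/46; sellers receive Ps = 5189/46 − 6 = 4913/46.
New quantity: Q = 1205 − 9(5189/46) = 8729/46.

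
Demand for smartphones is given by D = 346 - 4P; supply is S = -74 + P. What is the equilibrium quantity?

Set D = S: 346 - 4P = -74 + P.
420 = 5P, so P* = 84.
Q* = 346 − 4(84) = 10.

Q* = 10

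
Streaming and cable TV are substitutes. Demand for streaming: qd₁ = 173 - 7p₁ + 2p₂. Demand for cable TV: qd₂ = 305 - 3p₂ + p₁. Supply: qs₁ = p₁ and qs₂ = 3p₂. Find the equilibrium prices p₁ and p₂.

p₁ = 824/23, p₂ = 2613/46

Market 1: 173 - 7p₁ + 2p₂ = p₁ → 8p₁ - 2p₂ = 173.
Market 2: 6p₂ - p₁ = 305.
Eliminating p₂: 6×(1) + 2×(2) gives 46p₁ = 1648, so p₁ = 824/23.
Back-substitute into (2): p₂ = (305 + 1×824/23) / 6 = 2613/46.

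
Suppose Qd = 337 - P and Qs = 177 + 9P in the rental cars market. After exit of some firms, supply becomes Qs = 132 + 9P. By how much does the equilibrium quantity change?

Original equilibrium: P* = 16, Q* = 321.
New equilibrium: 337 - P = 132 + 9P, so 205 = 10P and P' = 20.5; Q' = 337 − 1(20.5) = 316.5.
Change in quantity: 316.5 − 321 = -4.5.

ΔQ = -4.5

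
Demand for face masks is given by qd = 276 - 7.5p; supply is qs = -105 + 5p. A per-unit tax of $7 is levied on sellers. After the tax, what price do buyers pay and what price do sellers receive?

Buyers pay $33.28, sellers receive $26.28

Pre-tax equilibrium: p* = 30.48, q* = 47.4.
Tax on sellers shifts supply to qs = -105 + 5(p − 7) = -140 + 5p.
276 - 7.5p = -140 + 5p gives buyer price pb = 33.28; sellers receive ps = 33.28 − 7 = 26.28.
New quantity: q = 276 − 7.5(33.28) = 26.4.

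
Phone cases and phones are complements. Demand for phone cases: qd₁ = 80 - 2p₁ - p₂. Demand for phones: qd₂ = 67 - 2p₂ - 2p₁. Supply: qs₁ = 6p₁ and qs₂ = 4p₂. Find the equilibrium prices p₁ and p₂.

Market 1: 80 - 2p₁ - p₂ = 6p₁ → 8p₁ + p₂ = 80.
Market 2: 6p₂ + 2p₁ = 67.
Eliminating p₂: 6×(1) − 1×(2) gives 46p₁ = 413, so p₁ = 413/46.
Back-substitute into (2): p₂ = (67 − 2×413/46) / 6 = 188/23.

p₁ = 413/46, p₂ = 188/23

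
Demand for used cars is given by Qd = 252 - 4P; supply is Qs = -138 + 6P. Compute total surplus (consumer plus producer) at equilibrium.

Equilibrium: 252 - 4P = -138 + 6P gives P* = 39, Q* = 96.
Demand choke price: P = 63; supply starts at P = 23.
CS = ½(63 − 39)(96) = 1152; PS = ½(39 − 23)(96) = 768.

Total surplus = 1920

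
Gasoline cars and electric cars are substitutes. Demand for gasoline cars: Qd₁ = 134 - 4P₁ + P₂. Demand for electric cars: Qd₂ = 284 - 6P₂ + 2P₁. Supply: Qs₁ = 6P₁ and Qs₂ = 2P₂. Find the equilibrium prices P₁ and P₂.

P₁ = 226/13, P₂ = 518/13

Market 1: 134 - 4P₁ + P₂ = 6P₁ → 10P₁ - P₂ = 134.
Market 2: 8P₂ - 2P₁ = 284.
Eliminating P₂: 8×(1) + 1×(2) gives 78P₁ = 1356, so P₁ = 226/13.
Back-substitute into (2): P₂ = (284 + 2×226/13) / 8 = 518/13.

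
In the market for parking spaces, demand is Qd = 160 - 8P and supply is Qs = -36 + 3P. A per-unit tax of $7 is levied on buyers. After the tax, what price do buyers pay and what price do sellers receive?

Buyers pay 217/11, sellers receive 140/11

Pre-tax equilibrium: P* = 196/11, Q* = 192/11.
Tax on buyers shifts demand to Qd = 160 − 8(P + 7) = 104 - 8P.
104 - 8P = -36 + 3P gives seller price Ps = 140/11; buyers pay Pb = 140/11 + 7 = 217/11.
New quantity: Q = 160 − 8(217/11) = 24/11.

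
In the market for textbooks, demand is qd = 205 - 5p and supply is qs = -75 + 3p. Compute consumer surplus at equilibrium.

Consumer surplus = 90

Equilibrium: 205 - 5p = -75 + 3p gives p* = 35, q* = 30.
Demand choke price (qd = 0): p = 41.
CS = ½(41 − 35)(30) = 90.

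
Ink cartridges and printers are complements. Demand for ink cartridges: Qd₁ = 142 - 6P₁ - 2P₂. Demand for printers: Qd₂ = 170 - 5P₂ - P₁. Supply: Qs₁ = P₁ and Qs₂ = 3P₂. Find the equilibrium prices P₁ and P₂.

P₁ = 398/27, P₂ = 524/27

Market 1: 142 - 6P₁ - 2P₂ = P₁ → 7P₁ + 2P₂ = 142.
Market 2: 8P₂ + P₁ = 170.
Eliminating P₂: 8×(1) − 2×(2) gives 54P₁ = 796, so P₁ = 398/27.
Back-substitute into (2): P₂ = (170 − 1×398/27) / 8 = 524/27.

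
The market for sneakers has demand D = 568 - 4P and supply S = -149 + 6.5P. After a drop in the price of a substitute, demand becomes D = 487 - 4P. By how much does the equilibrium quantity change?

Original equilibrium: P* = 478/7, Q* = 2064/7.
New equilibrium: 487 - 4P = -149 + 6.5P, so 636 = 10.5P and P' = 424/7; Q' = 487 − 4(424/7) = 1713/7.
Change in quantity: 1713/7 − 2064/7 = -351/7.

ΔQ = -351/7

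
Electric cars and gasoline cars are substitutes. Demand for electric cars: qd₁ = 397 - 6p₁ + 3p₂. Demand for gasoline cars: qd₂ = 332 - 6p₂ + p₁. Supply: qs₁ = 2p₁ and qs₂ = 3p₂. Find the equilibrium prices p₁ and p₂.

Market 1: 397 - 6p₁ + 3p₂ = 2p₁ → 8p₁ - 3p₂ = 397.
Market 2: 9p₂ - p₁ = 332.
Eliminating p₂: 9×(1) + 3×(2) gives 69p₁ = 4569, so p₁ = 1523/23.
Back-substitute into (2): p₂ = (332 + 1×1523/23) / 9 = 3053/69.

p₁ = 1523/23, p₂ = 3053/69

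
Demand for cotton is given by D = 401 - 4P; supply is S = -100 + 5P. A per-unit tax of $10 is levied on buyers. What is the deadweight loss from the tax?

Deadweight loss = 1000/9

Pre-tax equilibrium: P* = 167/3, Q* = 535/3.
Tax on buyers shifts demand to D = 401 − 4(P + 10) = 361 - 4P.
361 - 4P = -100 + 5P gives seller price Ps = 461/9; buyers pay Pb = 461/9 + 10 = 551/9.
New quantity: Q = 401 − 4(551/9) = 1405/9.
DWL = ½ × 10 × (535/3 − 1405/9) = 1000/9.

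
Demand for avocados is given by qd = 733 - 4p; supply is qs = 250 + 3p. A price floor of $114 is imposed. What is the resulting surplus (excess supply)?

Equilibrium price would be p* = 69, so the floor at 114 binds.
At p = 114: qd = 277, qs = 592.
Surplus = 592 − 277 = 315.

Surplus = 315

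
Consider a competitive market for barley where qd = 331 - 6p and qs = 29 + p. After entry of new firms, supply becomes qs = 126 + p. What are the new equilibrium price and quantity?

p' = 205/7, q' = 1087/7

Original equilibrium: p* = 302/7, q* = 505/7.
New equilibrium: 331 - 6p = 126 + p, so 205 = 7p and p' = 205/7; q' = 331 − 6(205/7) = 1087/7.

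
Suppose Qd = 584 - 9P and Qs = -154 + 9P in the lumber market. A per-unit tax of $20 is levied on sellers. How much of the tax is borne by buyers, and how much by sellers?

Pre-tax equilibrium: P* = 41, Q* = 215.
Tax on sellers shifts supply to Qs = -154 + 9(P − 20) = -334 + 9P.
584 - 9P = -334 + 9P gives buyer price Pb = 51; sellers receive Ps = 51 − 20 = 31.
New quantity: Q = 584 − 9(51) = 125.
Buyer burden = 51 − 41 = 10; seller burden = 41 − 31 = 10.

Buyers bear $10, sellers bear $10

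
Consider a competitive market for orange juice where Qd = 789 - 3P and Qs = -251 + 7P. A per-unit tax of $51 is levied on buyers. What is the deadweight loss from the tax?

Pre-tax equilibrium: P* = 104, Q* = 477.
Tax on buyers shifts demand to Qd = 789 − 3(P + 51) = 636 - 3P.
636 - 3P = -251 + 7P gives seller price Ps = 88.7; buyers pay Pb = 88.7 + 51 = 139.7.
New quantity: Q = 789 − 3(139.7) = 369.9.
DWL = ½ × 51 × (477 − 369.9) = 2731.05.

Deadweight loss = 2731.05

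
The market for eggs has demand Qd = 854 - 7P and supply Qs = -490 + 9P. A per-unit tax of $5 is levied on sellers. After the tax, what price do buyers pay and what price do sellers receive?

Buyers pay $86.8125, sellers receive $81.8125

Pre-tax equilibrium: P* = 84, Q* = 266.
Tax on sellers shifts supply to Qs = -490 + 9(P − 5) = -535 + 9P.
854 - 7P = -535 + 9P gives buyer price Pb = 86.8125; sellers receive Ps = 86.8125 − 5 = 81.8125.
New quantity: Q = 854 − 7(86.8125) = 246.3125.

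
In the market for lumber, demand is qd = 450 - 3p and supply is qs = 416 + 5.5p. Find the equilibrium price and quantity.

p* = 4, q* = 438

Set qd = qs: 450 - 3p = 416 + 5.5p.
34 = 8.5p, so p* = 4.
q* = 450 − 3(4) = 438.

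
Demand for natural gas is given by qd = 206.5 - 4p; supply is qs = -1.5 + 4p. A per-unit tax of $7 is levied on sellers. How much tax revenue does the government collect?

Tax revenue = 619.5

Pre-tax equilibrium: p* = 26, q* = 102.5.
Tax on sellers shifts supply to qs = -1.5 + 4(p − 7) = -29.5 + 4p.
206.5 - 4p = -29.5 + 4p gives buyer price pb = 29.5; sellers receive ps = 29.5 − 7 = 22.5.
New quantity: q = 206.5 − 4(29.5) = 88.5.
Revenue = 7 × 88.5 = 619.5.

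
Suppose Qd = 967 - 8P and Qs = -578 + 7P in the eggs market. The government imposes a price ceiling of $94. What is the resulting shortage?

Equilibrium price would be P* = 103, so the ceiling at 94 binds.
At P = 94: Qd = 967 − 8(94) = 215, Qs = -578 + 7(94) = 80.
Shortage = 215 − 80 = 135.

Shortage = 135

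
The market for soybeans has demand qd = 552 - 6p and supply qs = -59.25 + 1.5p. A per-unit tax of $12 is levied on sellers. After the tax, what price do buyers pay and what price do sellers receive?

Buyers pay $83.9, sellers receive $71.9

Pre-tax equilibrium: p* = 81.5, q* = 63.
Tax on sellers shifts supply to qs = -59.25 + 1.5(p − 12) = -77.25 + 1.5p.
552 - 6p = -77.25 + 1.5p gives buyer price pb = 83.9; sellers receive ps = 83.9 − 12 = 71.9.
New quantity: q = 552 − 6(83.9) = 48.6.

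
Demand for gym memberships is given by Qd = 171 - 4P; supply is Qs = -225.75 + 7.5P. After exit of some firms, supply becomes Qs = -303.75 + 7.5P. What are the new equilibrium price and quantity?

P' = 1899/46, Q' = 135/23

Original equilibrium: P* = 34.5, Q* = 33.
New equilibrium: 171 - 4P = -303.75 + 7.5P, so 474.75 = 11.5P and P' = 1899/46; Q' = 171 − 4(1899/46) = 135/23.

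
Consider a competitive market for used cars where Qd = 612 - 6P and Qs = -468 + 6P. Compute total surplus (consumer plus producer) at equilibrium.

Equilibrium: 612 - 6P = -468 + 6P gives P* = 90, Q* = 72.
Demand choke price: P = 102; supply starts at P = 78.
CS = ½(102 − 90)(72) = 432; PS = ½(90 − 78)(72) = 432.

Total surplus = 864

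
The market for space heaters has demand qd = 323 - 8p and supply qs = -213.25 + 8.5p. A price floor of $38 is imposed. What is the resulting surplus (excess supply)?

Equilibrium price would be p* = 32.5, so the floor at 38 binds.
At p = 38: qd = 19, qs = 109.75.
Surplus = 109.75 − 19 = 90.75.

Surplus = 90.75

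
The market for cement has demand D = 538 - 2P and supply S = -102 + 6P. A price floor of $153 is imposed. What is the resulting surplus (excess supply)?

Surplus = 584

Equilibrium price would be P* = 80, so the floor at 153 binds.
At P = 153: D = 232, S = 816.
Surplus = 816 − 232 = 584.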